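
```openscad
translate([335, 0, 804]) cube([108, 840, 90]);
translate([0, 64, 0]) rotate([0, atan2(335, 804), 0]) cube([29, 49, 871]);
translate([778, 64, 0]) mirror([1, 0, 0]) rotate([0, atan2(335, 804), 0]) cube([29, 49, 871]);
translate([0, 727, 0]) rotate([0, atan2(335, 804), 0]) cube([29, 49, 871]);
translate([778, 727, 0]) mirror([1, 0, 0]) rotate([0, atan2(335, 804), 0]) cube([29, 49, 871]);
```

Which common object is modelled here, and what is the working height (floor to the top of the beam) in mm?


A sawhorse. The overall height is 894 mm.

A beam across two mirrored pairs of raked legs — a sawhorse. The beam's underside is at z = 804 (matching the legs' vertical rise in atan2(335, 804)) and the beam is 90 mm tall, so its top is at 804 + 90 = 894 mm. The raked legs top out at the beam's underside, so that is the highest point.


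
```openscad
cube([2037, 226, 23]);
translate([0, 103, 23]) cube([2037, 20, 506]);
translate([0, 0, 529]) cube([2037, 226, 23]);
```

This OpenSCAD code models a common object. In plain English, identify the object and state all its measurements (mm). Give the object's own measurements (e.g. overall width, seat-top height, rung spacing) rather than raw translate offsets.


An I-beam lying along x, 2037 mm long. Overall section height 552 mm. Two flanges 226 mm wide (y) and 23 mm thick, one on the floor and one at the top; a web 20 mm thick runs between them, centred on the flange width.


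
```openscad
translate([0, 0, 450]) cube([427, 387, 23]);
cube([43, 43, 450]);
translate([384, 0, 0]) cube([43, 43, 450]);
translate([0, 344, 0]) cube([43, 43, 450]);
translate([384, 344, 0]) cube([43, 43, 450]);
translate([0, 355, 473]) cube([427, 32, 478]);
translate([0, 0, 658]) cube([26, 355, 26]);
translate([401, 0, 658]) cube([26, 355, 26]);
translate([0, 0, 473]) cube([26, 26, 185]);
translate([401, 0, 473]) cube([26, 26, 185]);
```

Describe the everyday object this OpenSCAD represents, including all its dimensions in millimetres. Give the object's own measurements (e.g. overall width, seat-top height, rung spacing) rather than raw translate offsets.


A chair. The seat is a 427×387×23 mm slab with its top at z = 473 mm, on four 43×43 mm corner legs (flush with the seat edges, standing on z = 0). A flat backrest 32 mm thick, 478 mm tall, spans the full seat width and rises from the seat top along its +y edge, rear face flush with the rear of the seat. Two armrests of 26×26 mm section run along each side from the seat's front edge to the front of the backrest, top faces 211 mm above the seat top and outer faces flush with the seat's x-edges; a 26×26 mm post under the front of each armrest stands on the seat at the front corner.


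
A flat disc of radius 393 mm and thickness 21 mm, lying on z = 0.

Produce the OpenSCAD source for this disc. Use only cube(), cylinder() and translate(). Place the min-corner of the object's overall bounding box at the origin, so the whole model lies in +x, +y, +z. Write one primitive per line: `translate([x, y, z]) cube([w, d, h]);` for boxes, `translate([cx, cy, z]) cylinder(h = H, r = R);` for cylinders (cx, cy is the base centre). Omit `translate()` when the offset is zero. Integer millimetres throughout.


translate([393, 393, 0]) cylinder(h = 21, r = 393);


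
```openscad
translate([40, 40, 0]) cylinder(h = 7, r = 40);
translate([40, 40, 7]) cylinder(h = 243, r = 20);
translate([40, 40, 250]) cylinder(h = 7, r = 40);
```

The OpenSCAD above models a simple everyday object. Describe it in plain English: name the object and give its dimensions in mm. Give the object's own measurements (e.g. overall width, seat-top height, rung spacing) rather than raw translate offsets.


A spool: two coaxial disc flanges of radius 40 mm and thickness 7 mm, joined by a core cylinder of radius 20 mm and height 243 mm. The lower flange rests on z = 0 and the three cylinders share a vertical axis.


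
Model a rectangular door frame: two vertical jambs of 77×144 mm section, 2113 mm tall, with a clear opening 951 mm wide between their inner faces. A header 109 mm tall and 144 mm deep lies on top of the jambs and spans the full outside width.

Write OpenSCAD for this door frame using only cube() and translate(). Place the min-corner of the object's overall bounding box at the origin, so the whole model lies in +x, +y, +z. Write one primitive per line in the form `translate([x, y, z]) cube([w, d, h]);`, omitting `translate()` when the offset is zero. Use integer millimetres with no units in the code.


cube([77, 144, 2113]);
translate([1028, 0, 0]) cube([77, 144, 2113]);
translate([0, 0, 2113]) cube([1105, 144, 109]);


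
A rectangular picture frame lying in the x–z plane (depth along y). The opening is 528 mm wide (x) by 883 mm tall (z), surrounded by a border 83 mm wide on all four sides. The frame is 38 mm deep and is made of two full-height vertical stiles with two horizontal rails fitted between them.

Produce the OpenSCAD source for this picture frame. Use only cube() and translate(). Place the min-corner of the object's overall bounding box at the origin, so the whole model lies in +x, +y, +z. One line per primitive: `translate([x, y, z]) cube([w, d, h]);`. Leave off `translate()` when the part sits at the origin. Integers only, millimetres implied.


cube([83, 38, 1049]);
translate([611, 0, 0]) cube([83, 38, 1049]);
translate([83, 0, 0]) cube([528, 38, 83]);
translate([83, 0, 966]) cube([528, 38, 83]);


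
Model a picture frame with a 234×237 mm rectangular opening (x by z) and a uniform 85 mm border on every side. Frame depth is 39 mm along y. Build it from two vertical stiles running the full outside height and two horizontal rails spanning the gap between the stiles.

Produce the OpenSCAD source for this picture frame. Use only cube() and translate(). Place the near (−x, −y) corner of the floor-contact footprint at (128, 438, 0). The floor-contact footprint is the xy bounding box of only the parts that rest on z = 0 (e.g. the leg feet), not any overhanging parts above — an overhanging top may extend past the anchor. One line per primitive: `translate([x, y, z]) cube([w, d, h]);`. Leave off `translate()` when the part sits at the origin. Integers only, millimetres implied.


translate([128, 438, 0]) cube([85, 39, 407]);
translate([447, 438, 0]) cube([85, 39, 407]);
translate([213, 438, 0]) cube([234, 39, 85]);
translate([213, 438, 322]) cube([234, 39, 85]);


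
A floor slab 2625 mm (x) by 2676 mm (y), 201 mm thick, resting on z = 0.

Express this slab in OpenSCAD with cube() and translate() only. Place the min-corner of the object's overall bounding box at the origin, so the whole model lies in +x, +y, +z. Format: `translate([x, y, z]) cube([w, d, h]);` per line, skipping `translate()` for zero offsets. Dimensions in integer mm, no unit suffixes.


cube([2625, 2676, 201]);


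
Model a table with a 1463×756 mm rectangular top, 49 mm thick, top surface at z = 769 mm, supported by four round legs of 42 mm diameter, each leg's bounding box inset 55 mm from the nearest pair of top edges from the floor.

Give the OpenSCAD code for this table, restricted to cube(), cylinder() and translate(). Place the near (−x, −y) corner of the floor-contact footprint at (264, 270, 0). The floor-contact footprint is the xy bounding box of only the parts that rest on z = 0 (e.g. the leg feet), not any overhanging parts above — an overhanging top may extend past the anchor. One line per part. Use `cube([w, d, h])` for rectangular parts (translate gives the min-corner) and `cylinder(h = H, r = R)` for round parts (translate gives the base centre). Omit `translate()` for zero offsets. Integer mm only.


translate([209, 215, 720]) cube([1463, 756, 49]);
translate([285, 291, 0]) cylinder(h = 720, r = 21);
translate([1596, 291, 0]) cylinder(h = 720, r = 21);
translate([285, 895, 0]) cylinder(h = 720, r = 21);
translate([1596, 895, 0]) cylinder(h = 720, r = 21);


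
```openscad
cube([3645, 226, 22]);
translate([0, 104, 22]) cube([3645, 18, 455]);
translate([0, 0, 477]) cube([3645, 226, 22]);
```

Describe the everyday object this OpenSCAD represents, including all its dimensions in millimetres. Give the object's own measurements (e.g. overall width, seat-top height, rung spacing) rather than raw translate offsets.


An I-beam lying along x, 3645 mm long. Overall section height 499 mm. Two flanges 226 mm wide (y) and 22 mm thick, one on the floor and one at the top; a web 18 mm thick runs between them, centred on the flange width.


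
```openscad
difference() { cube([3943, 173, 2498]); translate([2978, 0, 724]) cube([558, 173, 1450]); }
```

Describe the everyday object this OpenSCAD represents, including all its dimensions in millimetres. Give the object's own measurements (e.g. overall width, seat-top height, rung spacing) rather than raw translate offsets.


A wall 3943 mm long (x), 173 mm thick (y), 2498 mm tall, with a rectangular window opening cut through it. The opening is 558 mm wide and 1450 mm tall; its sill is at z = 724 mm and its near (−x) edge is 2978 mm from the wall's −x end. The opening passes through the full wall thickness.


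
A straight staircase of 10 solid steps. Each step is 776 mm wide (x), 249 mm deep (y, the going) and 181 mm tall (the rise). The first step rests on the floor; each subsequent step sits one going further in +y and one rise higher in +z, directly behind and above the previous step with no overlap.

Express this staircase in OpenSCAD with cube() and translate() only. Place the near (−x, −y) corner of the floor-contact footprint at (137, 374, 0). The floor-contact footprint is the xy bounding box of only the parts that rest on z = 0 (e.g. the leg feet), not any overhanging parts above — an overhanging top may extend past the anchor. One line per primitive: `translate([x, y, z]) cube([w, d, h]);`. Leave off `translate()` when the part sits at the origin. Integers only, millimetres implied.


translate([137, 374, 0]) cube([776, 249, 181]);
translate([137, 623, 181]) cube([776, 249, 181]);
translate([137, 872, 362]) cube([776, 249, 181]);
translate([137, 1121, 543]) cube([776, 249, 181]);
translate([137, 1370, 724]) cube([776, 249, 181]);
translate([137, 1619, 905]) cube([776, 249, 181]);
translate([137, 1868, 1086]) cube([776, 249, 181]);
translate([137, 2117, 1267]) cube([776, 249, 181]);
translate([137, 2366, 1448]) cube([776, 249, 181]);
translate([137, 2615, 1629]) cube([776, 249, 181]);


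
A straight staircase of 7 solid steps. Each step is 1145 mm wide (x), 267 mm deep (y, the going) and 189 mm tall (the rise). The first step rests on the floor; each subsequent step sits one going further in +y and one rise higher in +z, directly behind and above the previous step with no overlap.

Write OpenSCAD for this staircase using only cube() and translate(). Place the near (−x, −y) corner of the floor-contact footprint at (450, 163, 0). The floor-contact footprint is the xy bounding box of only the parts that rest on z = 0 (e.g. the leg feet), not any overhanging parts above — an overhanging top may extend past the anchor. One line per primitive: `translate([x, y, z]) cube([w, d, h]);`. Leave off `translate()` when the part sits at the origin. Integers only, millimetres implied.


translate([450, 163, 0]) cube([1145, 267, 189]);
translate([450, 430, 189]) cube([1145, 267, 189]);
translate([450, 697, 378]) cube([1145, 267, 189]);
translate([450, 964, 567]) cube([1145, 267, 189]);
translate([450, 1231, 756]) cube([1145, 267, 189]);
translate([450, 1498, 945]) cube([1145, 267, 189]);
translate([450, 1765, 1134]) cube([1145, 267, 189]);


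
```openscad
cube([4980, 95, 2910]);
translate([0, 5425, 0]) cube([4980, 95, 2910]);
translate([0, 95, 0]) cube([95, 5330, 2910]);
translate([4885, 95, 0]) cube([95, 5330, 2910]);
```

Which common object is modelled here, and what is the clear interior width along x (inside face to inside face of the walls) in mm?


A house (or room) frame. The interior width is 4790 mm.

Four 2910 mm walls enclosing a rectangle with no floor or roof — a room or house frame. Outside width is 4980 mm and wall thickness is 95 mm, so the interior width is 4980 − 2 × 95 = 4790 mm.


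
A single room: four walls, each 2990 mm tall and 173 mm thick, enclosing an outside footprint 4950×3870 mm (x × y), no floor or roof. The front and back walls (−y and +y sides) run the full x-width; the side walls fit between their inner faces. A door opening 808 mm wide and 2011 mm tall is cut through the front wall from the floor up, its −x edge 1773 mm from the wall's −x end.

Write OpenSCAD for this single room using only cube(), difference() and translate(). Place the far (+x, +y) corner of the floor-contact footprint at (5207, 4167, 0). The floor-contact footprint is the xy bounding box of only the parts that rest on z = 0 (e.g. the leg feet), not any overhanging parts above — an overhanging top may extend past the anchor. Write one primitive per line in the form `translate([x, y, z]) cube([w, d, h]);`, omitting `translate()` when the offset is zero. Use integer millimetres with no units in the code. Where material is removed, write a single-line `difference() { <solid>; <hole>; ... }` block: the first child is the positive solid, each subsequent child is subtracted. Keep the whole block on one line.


difference() { translate([257, 297, 0]) cube([4950, 173, 2990]); translate([2030, 297, 0]) cube([808, 173, 2011]); }
translate([257, 3994, 0]) cube([4950, 173, 2990]);
translate([257, 470, 0]) cube([173, 3524, 2990]);
translate([5034, 470, 0]) cube([173, 3524, 2990]);


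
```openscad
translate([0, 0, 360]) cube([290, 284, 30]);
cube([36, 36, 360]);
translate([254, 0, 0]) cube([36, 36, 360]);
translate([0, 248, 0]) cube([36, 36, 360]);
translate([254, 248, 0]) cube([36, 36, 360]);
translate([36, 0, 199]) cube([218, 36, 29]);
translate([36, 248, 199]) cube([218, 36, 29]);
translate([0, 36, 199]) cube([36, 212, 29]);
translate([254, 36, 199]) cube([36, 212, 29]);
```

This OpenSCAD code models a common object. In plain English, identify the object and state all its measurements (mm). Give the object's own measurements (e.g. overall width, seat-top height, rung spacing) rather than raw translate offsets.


A simple wooden stool: a rectangular seat 290 mm (x) by 284 mm (y), 30 mm thick, top face at z = 390 mm, on four square legs, each 36×36 mm in cross-section. The legs rest on z = 0, each flush with a corner of the seat. Four stretchers, 36 mm wide and 29 mm tall, connect adjacent legs with their undersides at z = 199 mm, each running between the inner faces of the legs it joins and aligned with the legs' outer faces on the other axis.


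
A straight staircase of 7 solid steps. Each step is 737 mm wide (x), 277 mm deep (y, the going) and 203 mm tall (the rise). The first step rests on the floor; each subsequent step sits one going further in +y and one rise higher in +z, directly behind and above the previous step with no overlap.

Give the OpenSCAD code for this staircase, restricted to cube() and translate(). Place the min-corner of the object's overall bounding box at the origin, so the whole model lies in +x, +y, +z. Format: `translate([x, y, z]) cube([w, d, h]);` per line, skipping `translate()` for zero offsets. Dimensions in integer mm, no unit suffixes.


cube([737, 277, 203]);
translate([0, 277, 203]) cube([737, 277, 203]);
translate([0, 554, 406]) cube([737, 277, 203]);
translate([0, 831, 609]) cube([737, 277, 203]);
translate([0, 1108, 812]) cube([737, 277, 203]);
translate([0, 1385, 1015]) cube([737, 277, 203]);
translate([0, 1662, 1218]) cube([737, 277, 203]);


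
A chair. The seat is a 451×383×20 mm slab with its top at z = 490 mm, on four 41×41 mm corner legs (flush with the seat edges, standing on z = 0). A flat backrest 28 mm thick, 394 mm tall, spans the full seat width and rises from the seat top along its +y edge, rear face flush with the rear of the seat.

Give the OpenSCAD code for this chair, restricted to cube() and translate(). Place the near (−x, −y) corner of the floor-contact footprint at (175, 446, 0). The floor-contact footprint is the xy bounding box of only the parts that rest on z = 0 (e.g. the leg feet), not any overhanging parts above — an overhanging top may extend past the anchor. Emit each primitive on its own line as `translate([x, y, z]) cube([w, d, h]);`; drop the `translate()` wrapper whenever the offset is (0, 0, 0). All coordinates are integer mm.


translate([175, 446, 470]) cube([451, 383, 20]);
translate([175, 446, 0]) cube([41, 41, 470]);
translate([585, 446, 0]) cube([41, 41, 470]);
translate([175, 788, 0]) cube([41, 41, 470]);
translate([585, 788, 0]) cube([41, 41, 470]);
translate([175, 801, 490]) cube([451, 28, 394]);


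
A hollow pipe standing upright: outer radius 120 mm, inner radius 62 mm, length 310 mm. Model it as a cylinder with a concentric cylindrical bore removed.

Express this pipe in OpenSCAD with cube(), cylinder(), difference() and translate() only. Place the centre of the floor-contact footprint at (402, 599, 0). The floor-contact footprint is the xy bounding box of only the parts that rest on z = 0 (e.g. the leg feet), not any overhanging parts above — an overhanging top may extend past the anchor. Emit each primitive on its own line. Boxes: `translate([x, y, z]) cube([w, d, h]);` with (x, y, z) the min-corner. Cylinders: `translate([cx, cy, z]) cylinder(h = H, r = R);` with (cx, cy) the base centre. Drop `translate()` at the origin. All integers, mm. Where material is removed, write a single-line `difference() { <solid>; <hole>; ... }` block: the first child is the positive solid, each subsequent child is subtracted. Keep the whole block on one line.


difference() { translate([402, 599, 0]) cylinder(h = 310, r = 120); translate([402, 599, 0]) cylinder(h = 310, r = 62); }


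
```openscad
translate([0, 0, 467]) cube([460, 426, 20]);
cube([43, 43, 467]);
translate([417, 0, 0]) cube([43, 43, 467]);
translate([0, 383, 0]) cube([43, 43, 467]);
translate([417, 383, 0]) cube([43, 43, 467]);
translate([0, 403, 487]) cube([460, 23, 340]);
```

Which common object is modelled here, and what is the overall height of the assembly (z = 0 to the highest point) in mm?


A chair. The overall height is 827 mm.

A slab on four corner posts with a tall panel at the back — a chair. The seat slab sits at z = 467 with thickness 20, and the 340 mm backrest starts at the seat top, so the overall height is 467 + 20 + 340 = 827 mm.


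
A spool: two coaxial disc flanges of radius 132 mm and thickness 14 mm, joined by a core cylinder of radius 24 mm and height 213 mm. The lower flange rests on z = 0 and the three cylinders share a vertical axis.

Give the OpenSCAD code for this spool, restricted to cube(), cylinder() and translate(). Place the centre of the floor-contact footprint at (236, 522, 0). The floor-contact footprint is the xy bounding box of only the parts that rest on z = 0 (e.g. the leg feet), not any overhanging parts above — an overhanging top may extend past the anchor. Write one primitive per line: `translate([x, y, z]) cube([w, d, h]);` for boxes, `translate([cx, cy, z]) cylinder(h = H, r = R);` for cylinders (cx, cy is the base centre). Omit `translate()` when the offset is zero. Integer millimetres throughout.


translate([236, 522, 0]) cylinder(h = 14, r = 132);
translate([236, 522, 14]) cylinder(h = 213, r = 24);
translate([236, 522, 227]) cylinder(h = 14, r = 132);


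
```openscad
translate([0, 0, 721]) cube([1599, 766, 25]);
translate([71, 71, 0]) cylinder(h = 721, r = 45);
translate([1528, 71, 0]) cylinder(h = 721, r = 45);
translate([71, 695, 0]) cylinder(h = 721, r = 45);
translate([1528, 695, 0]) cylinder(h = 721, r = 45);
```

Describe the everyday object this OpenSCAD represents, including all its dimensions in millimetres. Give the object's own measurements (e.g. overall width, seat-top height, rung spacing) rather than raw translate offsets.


A rectangular dining table. The top is 1599×766×25 mm with its upper surface at z = 746 mm. It stands on four round legs of 90 mm diameter, each leg's bounding box inset 26 mm from the nearest pair of top edges, running from the floor to the underside of the top.


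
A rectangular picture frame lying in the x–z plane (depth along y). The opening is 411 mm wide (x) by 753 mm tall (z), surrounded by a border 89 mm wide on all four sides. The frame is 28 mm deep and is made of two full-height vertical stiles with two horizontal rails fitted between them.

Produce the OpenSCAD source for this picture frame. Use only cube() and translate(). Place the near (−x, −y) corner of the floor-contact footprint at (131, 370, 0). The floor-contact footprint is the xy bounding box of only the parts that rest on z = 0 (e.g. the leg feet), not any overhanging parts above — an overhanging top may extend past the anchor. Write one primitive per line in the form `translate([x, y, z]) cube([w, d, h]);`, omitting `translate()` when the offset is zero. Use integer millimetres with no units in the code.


translate([131, 370, 0]) cube([89, 28, 931]);
translate([631, 370, 0]) cube([89, 28, 931]);
translate([220, 370, 0]) cube([411, 28, 89]);
translate([220, 370, 842]) cube([411, 28, 89]);


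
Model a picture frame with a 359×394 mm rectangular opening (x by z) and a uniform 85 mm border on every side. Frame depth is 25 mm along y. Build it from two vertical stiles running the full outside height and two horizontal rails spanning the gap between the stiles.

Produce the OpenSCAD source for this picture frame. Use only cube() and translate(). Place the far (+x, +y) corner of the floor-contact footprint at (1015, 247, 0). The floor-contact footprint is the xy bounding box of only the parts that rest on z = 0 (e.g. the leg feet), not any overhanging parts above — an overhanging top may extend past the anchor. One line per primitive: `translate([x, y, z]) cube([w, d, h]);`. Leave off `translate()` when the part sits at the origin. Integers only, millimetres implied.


translate([486, 222, 0]) cube([85, 25, 564]);
translate([930, 222, 0]) cube([85, 25, 564]);
translate([571, 222, 0]) cube([359, 25, 85]);
translate([571, 222, 479]) cube([359, 25, 85]);


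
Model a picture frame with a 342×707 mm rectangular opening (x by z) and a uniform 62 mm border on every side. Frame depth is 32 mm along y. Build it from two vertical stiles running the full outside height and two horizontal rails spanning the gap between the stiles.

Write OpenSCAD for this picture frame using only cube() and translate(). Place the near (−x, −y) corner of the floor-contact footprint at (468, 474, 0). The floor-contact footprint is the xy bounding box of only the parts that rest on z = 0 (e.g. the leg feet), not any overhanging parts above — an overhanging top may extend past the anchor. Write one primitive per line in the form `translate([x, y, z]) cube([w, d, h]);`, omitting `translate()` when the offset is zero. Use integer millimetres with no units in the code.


translate([468, 474, 0]) cube([62, 32, 831]);
translate([872, 474, 0]) cube([62, 32, 831]);
translate([530, 474, 0]) cube([342, 32, 62]);
translate([530, 474, 769]) cube([342, 32, 62]);


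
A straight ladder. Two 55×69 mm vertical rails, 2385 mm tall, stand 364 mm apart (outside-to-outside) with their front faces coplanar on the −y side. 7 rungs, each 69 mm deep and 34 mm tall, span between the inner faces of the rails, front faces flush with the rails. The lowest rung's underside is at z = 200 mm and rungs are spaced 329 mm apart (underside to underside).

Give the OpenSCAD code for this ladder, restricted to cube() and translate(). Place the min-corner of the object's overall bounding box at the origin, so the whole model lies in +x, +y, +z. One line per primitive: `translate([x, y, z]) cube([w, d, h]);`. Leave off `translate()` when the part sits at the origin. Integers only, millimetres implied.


cube([55, 69, 2385]);
translate([309, 0, 0]) cube([55, 69, 2385]);
translate([55, 0, 200]) cube([254, 69, 34]);
translate([55, 0, 529]) cube([254, 69, 34]);
translate([55, 0, 858]) cube([254, 69, 34]);
translate([55, 0, 1187]) cube([254, 69, 34]);
translate([55, 0, 1516]) cube([254, 69, 34]);
translate([55, 0, 1845]) cube([254, 69, 34]);
translate([55, 0, 2174]) cube([254, 69, 34]);


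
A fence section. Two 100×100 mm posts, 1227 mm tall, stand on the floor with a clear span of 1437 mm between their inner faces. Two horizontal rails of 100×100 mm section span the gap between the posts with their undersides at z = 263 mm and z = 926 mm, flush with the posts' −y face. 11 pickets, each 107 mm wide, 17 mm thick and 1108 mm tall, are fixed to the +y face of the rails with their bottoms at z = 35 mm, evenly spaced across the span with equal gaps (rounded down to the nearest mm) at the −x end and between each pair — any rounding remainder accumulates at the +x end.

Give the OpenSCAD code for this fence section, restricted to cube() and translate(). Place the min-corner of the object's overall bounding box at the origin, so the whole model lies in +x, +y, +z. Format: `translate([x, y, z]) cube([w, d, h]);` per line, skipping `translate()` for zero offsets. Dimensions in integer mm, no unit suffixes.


cube([100, 100, 1227]);
translate([1537, 0, 0]) cube([100, 100, 1227]);
translate([100, 0, 263]) cube([1437, 100, 100]);
translate([100, 0, 926]) cube([1437, 100, 100]);
translate([121, 100, 35]) cube([107, 17, 1108]);
translate([249, 100, 35]) cube([107, 17, 1108]);
translate([377, 100, 35]) cube([107, 17, 1108]);
translate([505, 100, 35]) cube([107, 17, 1108]);
translate([633, 100, 35]) cube([107, 17, 1108]);
translate([761, 100, 35]) cube([107, 17, 1108]);
translate([889, 100, 35]) cube([107, 17, 1108]);
translate([1017, 100, 35]) cube([107, 17, 1108]);
translate([1145, 100, 35]) cube([107, 17, 1108]);
translate([1273, 100, 35]) cube([107, 17, 1108]);
translate([1401, 100, 35]) cube([107, 17, 1108]);


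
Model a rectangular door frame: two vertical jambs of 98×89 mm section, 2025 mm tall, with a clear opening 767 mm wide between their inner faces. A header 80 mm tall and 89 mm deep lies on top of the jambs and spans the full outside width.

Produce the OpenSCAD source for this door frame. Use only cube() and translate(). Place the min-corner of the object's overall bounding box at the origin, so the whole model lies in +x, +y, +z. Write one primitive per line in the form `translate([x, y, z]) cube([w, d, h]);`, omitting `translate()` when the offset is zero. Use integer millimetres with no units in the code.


cube([98, 89, 2025]);
translate([865, 0, 0]) cube([98, 89, 2025]);
translate([0, 0, 2025]) cube([963, 89, 80]);


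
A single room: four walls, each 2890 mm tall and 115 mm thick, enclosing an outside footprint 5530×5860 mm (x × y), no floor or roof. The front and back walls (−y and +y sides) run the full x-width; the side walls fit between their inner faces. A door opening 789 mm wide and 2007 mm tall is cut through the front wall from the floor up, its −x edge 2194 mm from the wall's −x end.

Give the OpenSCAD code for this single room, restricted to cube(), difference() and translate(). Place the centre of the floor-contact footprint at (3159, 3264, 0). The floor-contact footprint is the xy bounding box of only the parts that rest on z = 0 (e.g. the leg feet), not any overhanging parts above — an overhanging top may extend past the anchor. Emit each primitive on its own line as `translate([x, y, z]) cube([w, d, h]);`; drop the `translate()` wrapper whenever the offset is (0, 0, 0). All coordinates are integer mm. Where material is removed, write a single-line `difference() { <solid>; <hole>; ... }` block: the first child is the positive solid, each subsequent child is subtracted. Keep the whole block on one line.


difference() { translate([394, 334, 0]) cube([5530, 115, 2890]); translate([2588, 334, 0]) cube([789, 115, 2007]); }
translate([394, 6079, 0]) cube([5530, 115, 2890]);
translate([394, 449, 0]) cube([115, 5630, 2890]);
translate([5809, 449, 0]) cube([115, 5630, 2890]);


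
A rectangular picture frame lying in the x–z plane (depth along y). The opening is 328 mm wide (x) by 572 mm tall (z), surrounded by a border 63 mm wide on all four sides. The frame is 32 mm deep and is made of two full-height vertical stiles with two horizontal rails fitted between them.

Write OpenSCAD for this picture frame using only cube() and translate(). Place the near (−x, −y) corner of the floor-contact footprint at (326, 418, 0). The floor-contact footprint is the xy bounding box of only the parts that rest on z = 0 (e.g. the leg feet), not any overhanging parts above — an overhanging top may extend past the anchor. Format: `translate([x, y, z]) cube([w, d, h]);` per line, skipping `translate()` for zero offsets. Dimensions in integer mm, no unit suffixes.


translate([326, 418, 0]) cube([63, 32, 698]);
translate([717, 418, 0]) cube([63, 32, 698]);
translate([389, 418, 0]) cube([328, 32, 63]);
translate([389, 418, 635]) cube([328, 32, 63]);


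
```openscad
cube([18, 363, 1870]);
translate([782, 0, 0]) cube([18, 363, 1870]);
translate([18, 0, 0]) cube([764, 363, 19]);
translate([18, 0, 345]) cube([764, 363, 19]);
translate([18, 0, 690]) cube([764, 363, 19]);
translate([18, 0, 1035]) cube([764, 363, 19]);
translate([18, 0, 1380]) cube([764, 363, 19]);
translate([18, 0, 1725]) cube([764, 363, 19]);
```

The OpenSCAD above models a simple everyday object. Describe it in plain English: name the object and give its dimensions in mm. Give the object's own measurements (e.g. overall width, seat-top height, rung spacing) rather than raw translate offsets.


An open bookshelf. Two side panels, each 18 mm thick, 363 mm deep and 1870 mm tall, stand 800 mm apart (outside-to-outside). Between them sit 6 shelves, each 19 mm thick and 363 mm deep, spanning the full gap between the sides. The bottom shelf rests on the floor (its underside at z = 0) and the clear gap between one shelf's top and the next shelf's underside is 326 mm.


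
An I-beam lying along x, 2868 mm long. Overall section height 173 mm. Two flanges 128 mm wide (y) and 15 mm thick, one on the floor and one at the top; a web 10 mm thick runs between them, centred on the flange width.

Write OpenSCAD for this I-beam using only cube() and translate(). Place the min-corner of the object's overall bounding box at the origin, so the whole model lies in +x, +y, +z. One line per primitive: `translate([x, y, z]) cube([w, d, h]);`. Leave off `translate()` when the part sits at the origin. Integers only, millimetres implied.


cube([2868, 128, 15]);
translate([0, 59, 15]) cube([2868, 10, 143]);
translate([0, 0, 158]) cube([2868, 128, 15]);


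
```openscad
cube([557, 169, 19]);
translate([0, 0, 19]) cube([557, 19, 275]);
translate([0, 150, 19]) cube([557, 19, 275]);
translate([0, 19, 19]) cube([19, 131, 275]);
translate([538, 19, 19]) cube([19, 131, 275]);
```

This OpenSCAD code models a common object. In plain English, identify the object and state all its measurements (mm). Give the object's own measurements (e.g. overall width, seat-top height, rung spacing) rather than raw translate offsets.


An open-topped rectangular box: outside dimensions 557×169×294 mm, with a uniform wall and base thickness of 19 mm. The base is a full 557×169 slab on the floor; four walls sit on top of the base. The front and back walls (the −y and +y sides) span the full width; the two side walls fit between them.


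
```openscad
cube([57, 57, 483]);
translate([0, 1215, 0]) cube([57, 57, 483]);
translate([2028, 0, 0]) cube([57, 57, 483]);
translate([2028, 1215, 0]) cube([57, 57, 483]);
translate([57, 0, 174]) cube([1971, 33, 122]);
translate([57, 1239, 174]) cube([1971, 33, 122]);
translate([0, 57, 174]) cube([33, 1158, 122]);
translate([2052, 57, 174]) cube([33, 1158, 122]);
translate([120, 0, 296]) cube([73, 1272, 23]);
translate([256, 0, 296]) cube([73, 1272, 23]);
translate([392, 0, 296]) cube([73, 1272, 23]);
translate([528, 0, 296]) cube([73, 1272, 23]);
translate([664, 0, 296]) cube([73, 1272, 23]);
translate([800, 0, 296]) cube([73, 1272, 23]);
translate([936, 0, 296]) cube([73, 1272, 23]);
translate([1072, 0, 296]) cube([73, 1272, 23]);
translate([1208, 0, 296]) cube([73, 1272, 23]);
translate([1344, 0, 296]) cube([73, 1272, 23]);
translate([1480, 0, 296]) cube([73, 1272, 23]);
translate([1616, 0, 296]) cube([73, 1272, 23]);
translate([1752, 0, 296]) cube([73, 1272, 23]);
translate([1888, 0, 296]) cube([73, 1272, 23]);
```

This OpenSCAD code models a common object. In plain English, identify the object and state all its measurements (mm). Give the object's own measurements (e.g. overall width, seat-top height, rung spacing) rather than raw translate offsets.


A bed frame 2085 mm long (x) by 1272 mm wide (y). Four 57×57 mm corner posts, 483 mm tall, at the corners of the footprint. Four rails of 33 mm thickness and 122 mm height run between adjacent posts with their undersides at z = 174 mm, their outer faces flush with the outside of the frame (the two x-running rails run between the posts' inner faces; the two y-running rails run between the posts' inner faces). 14 slats, each 73 mm wide (x) and 23 mm thick, lie across the top of the two x-running rails, running the full 1272 mm width of the frame in y; along x they sit between the end posts with a 63 mm gap after the −x posts and between neighbouring slats, leaving 67 mm before the +x posts.


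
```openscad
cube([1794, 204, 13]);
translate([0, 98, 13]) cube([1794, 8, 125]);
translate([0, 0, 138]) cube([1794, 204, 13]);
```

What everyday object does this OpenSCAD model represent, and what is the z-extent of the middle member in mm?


An I-beam. The web height is 125 mm.

Two wide flanges with a thin centred web — an I-beam. Overall 151 mm minus two 13 mm flanges gives a web of 151 − 2·13 = 125 mm.


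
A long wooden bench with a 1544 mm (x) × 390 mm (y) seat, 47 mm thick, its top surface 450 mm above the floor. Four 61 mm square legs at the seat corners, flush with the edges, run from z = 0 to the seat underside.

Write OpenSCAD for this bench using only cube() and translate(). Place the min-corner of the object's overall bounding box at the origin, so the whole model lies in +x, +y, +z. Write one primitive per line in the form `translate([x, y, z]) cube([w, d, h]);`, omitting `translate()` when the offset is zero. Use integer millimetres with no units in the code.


// leg_h = 450 − 47 = 403
translate([0, 0, 403]) cube([1544, 390, 47]);
cube([61, 61, 403]);
translate([0, 329, 0]) cube([61, 61, 403]);
translate([1483, 0, 0]) cube([61, 61, 403]);
translate([1483, 329, 0]) cube([61, 61, 403]);


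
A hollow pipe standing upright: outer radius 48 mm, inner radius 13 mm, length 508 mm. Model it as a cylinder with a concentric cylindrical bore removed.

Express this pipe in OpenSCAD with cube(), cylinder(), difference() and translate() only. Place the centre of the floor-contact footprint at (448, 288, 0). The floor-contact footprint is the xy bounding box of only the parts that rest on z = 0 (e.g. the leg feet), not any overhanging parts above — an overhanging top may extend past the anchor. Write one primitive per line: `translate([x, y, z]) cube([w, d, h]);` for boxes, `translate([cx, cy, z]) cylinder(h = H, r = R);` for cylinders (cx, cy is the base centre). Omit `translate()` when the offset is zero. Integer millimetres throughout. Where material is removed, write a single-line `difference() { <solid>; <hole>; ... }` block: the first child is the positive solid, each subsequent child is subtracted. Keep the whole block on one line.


difference() { translate([448, 288, 0]) cylinder(h = 508, r = 48); translate([448, 288, 0]) cylinder(h = 508, r = 13); }


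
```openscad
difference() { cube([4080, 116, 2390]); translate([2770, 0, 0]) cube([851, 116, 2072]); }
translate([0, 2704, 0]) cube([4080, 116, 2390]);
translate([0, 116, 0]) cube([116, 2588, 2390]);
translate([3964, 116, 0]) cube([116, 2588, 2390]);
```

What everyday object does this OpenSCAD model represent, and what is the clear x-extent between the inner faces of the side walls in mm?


A single room. The interior width is 3848 mm.

Four walls enclosing a rectangle with a door in the front wall — a room. Outside width 4080 minus two 116 mm walls gives 3848 mm.


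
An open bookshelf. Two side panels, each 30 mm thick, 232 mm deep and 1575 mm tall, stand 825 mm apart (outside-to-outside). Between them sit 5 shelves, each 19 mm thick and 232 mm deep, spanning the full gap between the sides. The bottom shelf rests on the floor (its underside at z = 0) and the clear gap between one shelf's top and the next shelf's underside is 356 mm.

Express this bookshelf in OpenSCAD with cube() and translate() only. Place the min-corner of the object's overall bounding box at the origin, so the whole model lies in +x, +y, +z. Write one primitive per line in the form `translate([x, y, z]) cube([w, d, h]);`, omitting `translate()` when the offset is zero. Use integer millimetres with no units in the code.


cube([30, 232, 1575]);
translate([795, 0, 0]) cube([30, 232, 1575]);
translate([30, 0, 0]) cube([765, 232, 19]);
translate([30, 0, 375]) cube([765, 232, 19]);
translate([30, 0, 750]) cube([765, 232, 19]);
translate([30, 0, 1125]) cube([765, 232, 19]);
translate([30, 0, 1500]) cube([765, 232, 19]);


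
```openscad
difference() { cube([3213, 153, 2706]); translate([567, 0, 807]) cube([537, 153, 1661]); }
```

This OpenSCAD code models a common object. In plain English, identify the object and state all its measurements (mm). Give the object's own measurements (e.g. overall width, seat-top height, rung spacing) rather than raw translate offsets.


A wall 3213 mm long (x), 153 mm thick (y), 2706 mm tall, with a rectangular window opening cut through it. The opening is 537 mm wide and 1661 mm tall; its sill is at z = 807 mm and its near (−x) edge is 567 mm from the wall's −x end. The opening passes through the full wall thickness.


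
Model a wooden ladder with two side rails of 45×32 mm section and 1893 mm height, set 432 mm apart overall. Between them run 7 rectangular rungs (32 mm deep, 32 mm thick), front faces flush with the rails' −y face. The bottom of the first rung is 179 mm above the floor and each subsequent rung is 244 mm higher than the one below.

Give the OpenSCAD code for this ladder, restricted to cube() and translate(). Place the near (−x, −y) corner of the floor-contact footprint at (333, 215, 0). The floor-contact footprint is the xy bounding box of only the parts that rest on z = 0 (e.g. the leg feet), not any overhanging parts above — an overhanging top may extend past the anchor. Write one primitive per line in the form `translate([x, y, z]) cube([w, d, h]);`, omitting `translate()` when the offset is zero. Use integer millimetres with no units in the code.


translate([333, 215, 0]) cube([45, 32, 1893]);
translate([720, 215, 0]) cube([45, 32, 1893]);
translate([378, 215, 179]) cube([342, 32, 32]);
translate([378, 215, 423]) cube([342, 32, 32]);
translate([378, 215, 667]) cube([342, 32, 32]);
translate([378, 215, 911]) cube([342, 32, 32]);
translate([378, 215, 1155]) cube([342, 32, 32]);
translate([378, 215, 1399]) cube([342, 32, 32]);
translate([378, 215, 1643]) cube([342, 32, 32]);


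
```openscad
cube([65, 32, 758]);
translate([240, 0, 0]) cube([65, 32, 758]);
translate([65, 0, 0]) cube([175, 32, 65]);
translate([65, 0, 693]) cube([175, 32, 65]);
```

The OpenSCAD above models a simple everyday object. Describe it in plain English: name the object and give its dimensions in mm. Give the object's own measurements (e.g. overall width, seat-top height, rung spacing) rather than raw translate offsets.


A rectangular picture frame lying in the x–z plane (depth along y). The opening is 175 mm wide (x) by 628 mm tall (z), surrounded by a border 65 mm wide on all four sides. The frame is 32 mm deep and is made of two full-height vertical stiles with two horizontal rails fitted between them.


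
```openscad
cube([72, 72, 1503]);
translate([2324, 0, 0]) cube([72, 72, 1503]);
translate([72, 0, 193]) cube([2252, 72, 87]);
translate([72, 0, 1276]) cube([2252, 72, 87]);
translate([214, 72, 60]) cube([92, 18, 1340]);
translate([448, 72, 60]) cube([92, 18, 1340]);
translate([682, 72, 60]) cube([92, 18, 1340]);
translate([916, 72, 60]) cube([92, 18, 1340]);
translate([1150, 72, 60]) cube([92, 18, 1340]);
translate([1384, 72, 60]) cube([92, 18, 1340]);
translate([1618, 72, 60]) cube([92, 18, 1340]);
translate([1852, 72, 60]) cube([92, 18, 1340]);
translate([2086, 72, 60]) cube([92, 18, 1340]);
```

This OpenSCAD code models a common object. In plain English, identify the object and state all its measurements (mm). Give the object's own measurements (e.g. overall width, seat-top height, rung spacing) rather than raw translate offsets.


A fence section. Two 72×72 mm posts, 1503 mm tall, stand on the floor with a clear span of 2252 mm between their inner faces. Two horizontal rails of 72×87 mm section span the gap between the posts with their undersides at z = 193 mm and z = 1276 mm, flush with the posts' −y face. 9 pickets, each 92 mm wide, 18 mm thick and 1340 mm tall, are fixed to the +y face of the rails with their bottoms at z = 60 mm, spaced across the span with a 142 mm gap after the −x post and between neighbouring pickets, with 146 mm left before the +x post.
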